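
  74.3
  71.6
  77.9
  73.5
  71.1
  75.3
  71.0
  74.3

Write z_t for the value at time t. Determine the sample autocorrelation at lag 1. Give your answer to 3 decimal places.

Mean z̄ = (74.3 + 71.6 + 77.9 + 73.5 + 71.1 + 75.3 + 71.0 + 74.3)/8 = 73.6250
Numerator Σ_{t=1}^{7}(z_t−z̄)(z_{t+1}−z̄) = -20.6406
Denominator Σ(z_t−z̄)² = 39.3750
r_1 = -20.6406 / 39.3750 = -0.524

-0.524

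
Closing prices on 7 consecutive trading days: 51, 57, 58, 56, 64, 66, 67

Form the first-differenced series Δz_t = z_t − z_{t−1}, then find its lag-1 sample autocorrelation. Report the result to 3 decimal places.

-0.373

First differences Δz: 6, 1, -2, 8, 2, 1
Mean of differences = 2.6667
Numerator Σ(Δz_t−Δz̄)(Δz_{t+1}−Δz̄) = -25.1111
Denominator Σ(Δz_t−Δz̄)² = 67.3333
r_1(Δz) = -25.1111 / 67.3333 = -0.373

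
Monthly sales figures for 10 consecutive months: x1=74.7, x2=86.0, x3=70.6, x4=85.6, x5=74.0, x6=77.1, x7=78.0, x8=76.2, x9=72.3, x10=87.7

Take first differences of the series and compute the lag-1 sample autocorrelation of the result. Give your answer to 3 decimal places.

First differences Δx: 11.3, -15.4, 15.0, -11.6, 3.1, 0.9, -1.8, -3.9, 15.4
Mean of differences = 1.4444
Numerator Σ(Δx_t−Δx̄)(Δx_{t+1}−Δx̄) = -649.1475
Denominator Σ(Δx_t−Δx̄)² = 971.6622
r_1(Δx) = -649.1475 / 971.6622 = -0.668

-0.668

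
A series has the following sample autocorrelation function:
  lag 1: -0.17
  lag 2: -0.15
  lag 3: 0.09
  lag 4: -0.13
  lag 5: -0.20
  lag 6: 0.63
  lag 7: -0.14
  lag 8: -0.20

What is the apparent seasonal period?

The largest autocorrelation is r_6 = 0.63; the remaining lags stay at or below 0.09.
The dominant spike at lag 6 indicates a seasonal period of 6.

6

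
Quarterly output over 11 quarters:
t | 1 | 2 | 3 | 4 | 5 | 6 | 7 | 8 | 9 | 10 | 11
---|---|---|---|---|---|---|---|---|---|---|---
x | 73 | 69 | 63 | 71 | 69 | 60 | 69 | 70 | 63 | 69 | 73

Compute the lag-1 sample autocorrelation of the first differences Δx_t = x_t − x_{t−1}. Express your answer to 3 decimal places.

-0.310

First differences Δx: -4, -6, 8, -2, -9, 9, 1, -7, 6, 4
Mean of differences = 0.0000
Numerator Σ(Δx_t−Δx̄)(Δx_{t+1}−Δx̄) = -119.0000
Denominator Σ(Δx_t−Δx̄)² = 384.0000
r_1(Δx) = -119.0000 / 384.0000 = -0.310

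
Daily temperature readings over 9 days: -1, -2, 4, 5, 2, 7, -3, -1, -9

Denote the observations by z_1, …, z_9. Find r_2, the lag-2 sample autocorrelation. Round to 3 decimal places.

0.209

Mean z̄ = (-1 − 2 + 4 + 5 + 2 + 7 − 3 − 1 − 9)/9 = 0.2222
Σ(z_t−z̄)(z_{t+2}−z̄) = (-4.6173) + (-10.6173) + (6.7160) + (32.3827) + (-5.7284) + (-8.2840) + (29.7160) = 39.5679
Denominator Σ(z_t−z̄)² = 189.5556
r_2 = 39.5679 / 189.5556 = 0.209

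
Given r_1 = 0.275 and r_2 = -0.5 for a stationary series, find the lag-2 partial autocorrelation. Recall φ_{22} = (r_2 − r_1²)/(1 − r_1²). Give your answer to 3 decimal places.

φ_{22} = (r_2 − r_1²) / (1 − r_1²)
r_1² = (0.275)² = 0.075625
Numerator = -0.5 − 0.0756 = -0.5756; denominator = 1 − 0.0756 = 0.9244
φ_{22} = -0.5756 / 0.9244 = -0.623

-0.623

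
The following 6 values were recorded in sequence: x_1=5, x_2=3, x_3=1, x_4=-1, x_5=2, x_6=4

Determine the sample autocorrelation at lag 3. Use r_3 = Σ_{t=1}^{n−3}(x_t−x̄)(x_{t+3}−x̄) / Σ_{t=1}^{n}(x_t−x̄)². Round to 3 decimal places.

-0.486

Mean x̄ = (5 + 3 + 1 − 1 + 2 + 4)/6 = 2.3333
Deviations from mean: 2.6667, 0.6667, -1.3333, -3.3333, -0.3333, 1.6667
Σ(x_t−x̄)(x_{t+3}−x̄) = (-8.8889) + (-0.2222) + (-2.2222) = -11.3333
Denominator Σ(x_t−x̄)² = 23.3333
r_3 = -11.3333 / 23.3333 = -0.486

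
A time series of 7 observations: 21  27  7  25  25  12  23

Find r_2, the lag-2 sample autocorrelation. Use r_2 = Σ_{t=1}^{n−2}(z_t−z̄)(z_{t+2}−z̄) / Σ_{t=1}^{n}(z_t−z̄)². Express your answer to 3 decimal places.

-0.199

Mean z̄ = (21 + 27 + 7 + 25 + 25 + 12 + 23)/7 = 20.0000
Deviations from mean: 1.0000, 7.0000, -13.0000, 5.0000, 5.0000, -8.0000, 3.0000
Numerator Σ_{t=1}^{5}(z_t−z̄)(z_{t+2}−z̄) = -68.0000
Denominator Σ(z_t−z̄)² = 342.0000
r_2 = -68.0000 / 342.0000 = -0.199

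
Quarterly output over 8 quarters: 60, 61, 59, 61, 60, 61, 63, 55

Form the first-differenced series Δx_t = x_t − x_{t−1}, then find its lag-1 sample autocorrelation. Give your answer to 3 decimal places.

-0.293

First differences Δx: 1, -2, 2, -1, 1, 2, -8
Mean of differences = -0.7143
Numerator Σ(Δx_t−Δx̄)(Δx_{t+1}−Δx̄) = -22.0816
Denominator Σ(Δx_t−Δx̄)² = 75.4286
r_1(Δx) = -22.0816 / 75.4286 = -0.293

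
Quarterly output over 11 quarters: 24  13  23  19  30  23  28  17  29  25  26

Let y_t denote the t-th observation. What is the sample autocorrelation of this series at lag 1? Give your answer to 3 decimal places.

-0.314

Mean ȳ = (24 + 13 + 23 + 19 + 30 + 23 + 28 + 17 + 29 + 25 + 26)/11 = 23.3636
Numerator Σ_{t=1}^{10}(y_t−ȳ)(y_{t+1}−ȳ) = -86.1322
Denominator Σ(y_t−ȳ)² = 274.5455
r_1 = -86.1322 / 274.5455 = -0.314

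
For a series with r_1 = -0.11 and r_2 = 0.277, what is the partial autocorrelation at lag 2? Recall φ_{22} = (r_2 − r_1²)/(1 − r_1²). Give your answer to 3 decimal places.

0.268

φ_{22} = (r_2 − r_1²) / (1 − r_1²)
r_1² = (-0.11)² = 0.0121
Numerator = 0.277 − 0.0121 = 0.2649; denominator = 1 − 0.0121 = 0.9879
φ_{22} = 0.2649 / 0.9879 = 0.268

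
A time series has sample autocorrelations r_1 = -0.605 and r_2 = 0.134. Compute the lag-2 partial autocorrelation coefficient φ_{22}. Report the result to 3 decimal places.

φ_{22} = (r_2 − r_1²) / (1 − r_1²)
r_1² = (-0.605)² = 0.366025
Numerator = 0.134 − 0.3660 = -0.2320; denominator = 1 − 0.3660 = 0.6340
φ_{22} = -0.2320 / 0.6340 = -0.366

-0.366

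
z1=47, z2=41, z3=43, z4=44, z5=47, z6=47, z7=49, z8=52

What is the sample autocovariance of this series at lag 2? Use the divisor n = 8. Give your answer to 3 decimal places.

Mean z̄ = (47 + 41 + 43 + 44 + 47 + 47 + 49 + 52)/8 = 46.2500
Σ_{t=1}^{6}(z_t−z̄)(z_{t+2}−z̄) = 11.6250
γ_2 = 11.6250 / 8 = 1.453

1.453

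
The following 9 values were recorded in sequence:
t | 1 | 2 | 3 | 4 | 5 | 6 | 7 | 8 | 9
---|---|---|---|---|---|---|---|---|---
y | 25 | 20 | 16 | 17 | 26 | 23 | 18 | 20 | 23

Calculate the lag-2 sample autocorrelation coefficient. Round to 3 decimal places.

-0.719

Mean ȳ = (25 + 20 + 16 + 17 + 26 + 23 + 18 + 20 + 23)/9 = 20.8889
Numerator Σ_{t=1}^{7}(y_t−ȳ)(y_{t+2}−ȳ) = -72.5802
Denominator Σ(y_t−ȳ)² = 100.8889
r_2 = -72.5802 / 100.8889 = -0.719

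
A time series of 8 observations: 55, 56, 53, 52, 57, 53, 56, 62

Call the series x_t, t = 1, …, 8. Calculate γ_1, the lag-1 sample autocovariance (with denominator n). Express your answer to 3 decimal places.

0.031

Mean x̄ = (55 + 56 + 53 + 52 + 57 + 53 + 56 + 62)/8 = 55.5000
Σ_{t=1}^{7}(x_t−x̄)(x_{t+1}−x̄) = 0.2500
γ_1 = 0.2500 / 8 = 0.031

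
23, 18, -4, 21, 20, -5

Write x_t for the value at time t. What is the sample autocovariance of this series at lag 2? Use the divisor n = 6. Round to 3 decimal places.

-66.981

Mean x̄ = (23 + 18 − 4 + 21 + 20 − 5)/6 = 12.1667
Σ_{t=1}^{4}(x_t−x̄)(x_{t+2}−x̄) = -401.8889
γ_2 = -401.8889 / 6 = -66.981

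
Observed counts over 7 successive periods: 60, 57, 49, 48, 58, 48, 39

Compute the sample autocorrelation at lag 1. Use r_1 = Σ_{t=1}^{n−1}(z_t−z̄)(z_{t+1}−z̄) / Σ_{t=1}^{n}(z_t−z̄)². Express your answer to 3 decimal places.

Mean z̄ = (60 + 57 + 49 + 48 + 58 + 48 + 39)/7 = 51.2857
Deviations from mean: 8.7143, 5.7143, -2.2857, -3.2857, 6.7143, -3.2857, -12.2857
Numerator Σ_{t=1}^{6}(z_t−z̄)(z_{t+1}−z̄) = 40.4898
Denominator Σ(z_t−z̄)² = 331.4286
r_1 = 40.4898 / 331.4286 = 0.122

0.122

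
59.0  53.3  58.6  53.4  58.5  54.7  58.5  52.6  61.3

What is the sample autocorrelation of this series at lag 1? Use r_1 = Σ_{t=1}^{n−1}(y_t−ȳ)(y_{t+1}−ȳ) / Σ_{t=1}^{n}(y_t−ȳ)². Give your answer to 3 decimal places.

-0.755

Mean ȳ = (59.0 + 53.3 + 58.6 + 53.4 + 58.5 + 54.7 + 58.5 + 52.6 + 61.3)/9 = 56.6556
Numerator Σ_{t=1}^{8}(y_t−ȳ)(y_{t+1}−ȳ) = -60.2564
Denominator Σ(y_t−ȳ)² = 79.7822
r_1 = -60.2564 / 79.7822 = -0.755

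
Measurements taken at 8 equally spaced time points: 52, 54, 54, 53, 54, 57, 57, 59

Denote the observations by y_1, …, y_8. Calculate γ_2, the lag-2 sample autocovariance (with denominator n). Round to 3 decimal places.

1.000

Mean ȳ = (52 + 54 + 54 + 53 + 54 + 57 + 57 + 59)/8 = 55.0000
Σ_{t=1}^{6}(y_t−ȳ)(y_{t+2}−ȳ) = 8.0000
γ_2 = 8.0000 / 8 = 1.000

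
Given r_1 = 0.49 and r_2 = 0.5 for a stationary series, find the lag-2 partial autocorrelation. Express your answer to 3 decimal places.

0.342

φ_{22} = (r_2 − r_1²) / (1 − r_1²)
r_1² = (0.49)² = 0.2401
Numerator = 0.5 − 0.2401 = 0.2599; denominator = 1 − 0.2401 = 0.7599
φ_{22} = 0.2599 / 0.7599 = 0.342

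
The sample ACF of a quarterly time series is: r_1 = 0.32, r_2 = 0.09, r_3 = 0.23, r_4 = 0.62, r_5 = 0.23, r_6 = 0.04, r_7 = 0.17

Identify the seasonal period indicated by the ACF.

The largest autocorrelation is r_4 = 0.62; the remaining lags stay at or below 0.32. The elevated value at lag 1 (0.32), dropping to 0.09 at lag 2, reflects decaying short-term dependence rather than seasonality.
The dominant spike at lag 4 indicates a seasonal period of 4.

4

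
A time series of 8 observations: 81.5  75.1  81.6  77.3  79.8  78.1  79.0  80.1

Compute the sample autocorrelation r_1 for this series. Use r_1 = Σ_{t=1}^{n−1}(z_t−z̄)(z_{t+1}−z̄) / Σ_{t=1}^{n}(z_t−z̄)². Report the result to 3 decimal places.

Mean z̄ = (81.5 + 75.1 + 81.6 + 77.3 + 79.8 + 78.1 + 79.0 + 80.1)/8 = 79.0625
Σ(z_t−z̄)(z_{t+1}−z̄) = (-9.6586) + (-10.0548) + (-4.4723) + (-1.2998) + (-0.7098) + (0.0602) + (-0.0648) = -26.2002
Denominator Σ(z_t−z̄)² = 33.7388
r_1 = -26.2002 / 33.7388 = -0.777

-0.777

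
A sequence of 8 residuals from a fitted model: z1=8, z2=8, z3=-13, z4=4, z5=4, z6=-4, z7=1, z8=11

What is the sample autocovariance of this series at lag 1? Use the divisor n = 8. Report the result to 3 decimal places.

-11.330

Mean z̄ = (8 + 8 − 13 + 4 + 4 − 4 + 1 + 11)/8 = 2.3750
Deviations: 5.6250, 5.6250, -15.3750, 1.6250, 1.6250, -6.3750, -1.3750, 8.6250
Σ_{t=1}^{7}(z_t−z̄)(z_{t+1}−z̄) = -90.6406
γ_1 = -90.6406 / 8 = -11.330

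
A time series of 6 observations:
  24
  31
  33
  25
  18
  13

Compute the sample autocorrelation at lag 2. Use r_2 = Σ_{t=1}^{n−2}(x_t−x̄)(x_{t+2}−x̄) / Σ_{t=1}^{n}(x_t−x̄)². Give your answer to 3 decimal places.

-0.201

Mean x̄ = (24 + 31 + 33 + 25 + 18 + 13)/6 = 24.0000
Deviations from mean: 0.0000, 7.0000, 9.0000, 1.0000, -6.0000, -11.0000
Numerator Σ_{t=1}^{4}(x_t−x̄)(x_{t+2}−x̄) = -58.0000
Denominator Σ(x_t−x̄)² = 288.0000
r_2 = -58.0000 / 288.0000 = -0.201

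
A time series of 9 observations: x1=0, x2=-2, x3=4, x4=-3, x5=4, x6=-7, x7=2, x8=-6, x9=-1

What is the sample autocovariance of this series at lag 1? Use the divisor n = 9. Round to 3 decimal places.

-9.889

Mean x̄ = (0 − 2 + 4 − 3 + 4 − 7 + 2 − 6 − 1)/9 = -1.0000
Σ_{t=1}^{8}(x_t−x̄)(x_{t+1}−x̄) = -89.0000
γ_1 = -89.0000 / 9 = -9.889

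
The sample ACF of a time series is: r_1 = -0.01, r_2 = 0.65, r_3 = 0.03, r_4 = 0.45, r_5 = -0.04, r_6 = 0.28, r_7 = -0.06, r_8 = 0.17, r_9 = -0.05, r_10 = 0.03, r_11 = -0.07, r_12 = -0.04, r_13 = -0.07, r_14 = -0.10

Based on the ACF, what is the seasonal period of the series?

The largest autocorrelation is r_2 = 0.65, with weaker echoes at lags 4 (0.45), 6 (0.28) and 8 (0.17); the remaining lags stay at or below 0.03.
The dominant spike at lag 2 indicates a seasonal period of 2.

2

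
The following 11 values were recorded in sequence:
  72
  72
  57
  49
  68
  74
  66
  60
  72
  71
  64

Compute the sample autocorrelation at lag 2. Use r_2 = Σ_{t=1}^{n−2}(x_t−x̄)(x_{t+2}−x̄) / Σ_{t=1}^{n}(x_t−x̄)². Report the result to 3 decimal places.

-0.657

Mean x̄ = (72 + 72 + 57 + 49 + 68 + 74 + 66 + 60 + 72 + 71 + 64)/11 = 65.9091
Numerator Σ_{t=1}^{9}(x_t−x̄)(x_{t+2}−x̄) = -401.4711
Denominator Σ(x_t−x̄)² = 610.9091
r_2 = -401.4711 / 610.9091 = -0.657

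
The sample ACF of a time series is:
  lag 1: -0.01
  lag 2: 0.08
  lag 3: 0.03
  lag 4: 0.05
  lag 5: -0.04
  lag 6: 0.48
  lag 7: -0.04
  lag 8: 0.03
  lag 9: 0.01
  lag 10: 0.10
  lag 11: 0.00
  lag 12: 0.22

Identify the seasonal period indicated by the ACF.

6

The largest autocorrelation is r_6 = 0.48, with a weaker echo at lag 12 (0.22); the remaining lags stay at or below 0.10.
The dominant spike at lag 6 indicates a seasonal period of 6.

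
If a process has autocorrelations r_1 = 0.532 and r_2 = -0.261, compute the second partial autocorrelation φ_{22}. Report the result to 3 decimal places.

-0.759

φ_{22} = (r_2 − r_1²) / (1 − r_1²)
r_1² = (0.532)² = 0.283024
Numerator = -0.261 − 0.2830 = -0.5440; denominator = 1 − 0.2830 = 0.7170
φ_{22} = -0.5440 / 0.7170 = -0.759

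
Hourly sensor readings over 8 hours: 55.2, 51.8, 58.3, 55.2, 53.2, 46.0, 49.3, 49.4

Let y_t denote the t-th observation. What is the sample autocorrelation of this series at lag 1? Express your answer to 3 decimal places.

Mean ȳ = (55.2 + 51.8 + 58.3 + 55.2 + 53.2 + 46.0 + 49.3 + 49.4)/8 = 52.3000
Deviations from mean: 2.9000, -0.5000, 6.0000, 2.9000, 0.9000, -6.3000, -3.0000, -2.9000
Σ(y_t−ȳ)(y_{t+1}−ȳ) = (-1.4500) + (-3.0000) + (17.4000) + (2.6100) + (-5.6700) + (18.9000) + (8.7000) = 37.4900
Denominator Σ(y_t−ȳ)² = 110.9800
r_1 = 37.4900 / 110.9800 = 0.338

0.338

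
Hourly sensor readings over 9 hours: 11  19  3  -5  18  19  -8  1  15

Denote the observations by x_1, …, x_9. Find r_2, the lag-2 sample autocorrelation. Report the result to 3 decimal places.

-0.777

Mean x̄ = (11 + 19 + 3 − 5 + 18 + 19 − 8 + 1 + 15)/9 = 8.1111
Numerator Σ_{t=1}^{7}(x_t−x̄)(x_{t+2}−x̄) = -698.5802
Denominator Σ(x_t−x̄)² = 898.8889
r_2 = -698.5802 / 898.8889 = -0.777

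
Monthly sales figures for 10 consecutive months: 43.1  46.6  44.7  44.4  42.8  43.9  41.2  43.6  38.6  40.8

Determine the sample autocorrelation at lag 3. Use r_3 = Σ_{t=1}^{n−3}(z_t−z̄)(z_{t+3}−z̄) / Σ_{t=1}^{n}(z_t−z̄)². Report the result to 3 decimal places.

-0.036

Mean z̄ = (43.1 + 46.6 + 44.7 + 44.4 + 42.8 + 43.9 + 41.2 + 43.6 + 38.6 + 40.8)/10 = 42.9700
Numerator Σ_{t=1}^{7}(z_t−z̄)(z_{t+3}−z̄) = -1.6837
Denominator Σ(z_t−z̄)² = 46.4610
r_3 = -1.6837 / 46.4610 = -0.036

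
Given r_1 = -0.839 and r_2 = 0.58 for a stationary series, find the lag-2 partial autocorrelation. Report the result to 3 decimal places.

-0.419

φ_{22} = (r_2 − r_1²) / (1 − r_1²)
r_1² = (-0.839)² = 0.703921
Numerator = 0.58 − 0.7039 = -0.1239; denominator = 1 − 0.7039 = 0.2961
φ_{22} = -0.1239 / 0.2961 = -0.419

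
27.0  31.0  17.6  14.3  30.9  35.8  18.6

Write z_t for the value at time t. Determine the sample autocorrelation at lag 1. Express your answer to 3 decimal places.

Mean z̄ = (27.0 + 31.0 + 17.6 + 14.3 + 30.9 + 35.8 + 18.6)/7 = 25.0286
Numerator Σ_{t=1}^{6}(z_t−z̄)(z_{t+1}−z̄) = -21.8822
Denominator Σ(z_t−z̄)² = 401.6543
r_1 = -21.8822 / 401.6543 = -0.054

-0.054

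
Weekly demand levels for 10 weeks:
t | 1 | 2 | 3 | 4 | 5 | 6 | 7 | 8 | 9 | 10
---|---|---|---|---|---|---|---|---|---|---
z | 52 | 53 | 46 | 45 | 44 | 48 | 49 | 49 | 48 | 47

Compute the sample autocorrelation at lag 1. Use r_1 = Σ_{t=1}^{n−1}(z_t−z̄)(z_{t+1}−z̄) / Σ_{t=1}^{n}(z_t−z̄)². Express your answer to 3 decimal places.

Mean z̄ = (52 + 53 + 46 + 45 + 44 + 48 + 49 + 49 + 48 + 47)/10 = 48.1000
Numerator Σ_{t=1}^{9}(z_t−z̄)(z_{t+1}−z̄) = 29.1900
Denominator Σ(z_t−z̄)² = 72.9000
r_1 = 29.1900 / 72.9000 = 0.400

0.400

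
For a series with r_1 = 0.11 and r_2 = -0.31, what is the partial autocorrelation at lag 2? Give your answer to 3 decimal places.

-0.326

φ_{22} = (r_2 − r_1²) / (1 − r_1²)
r_1² = (0.11)² = 0.0121
Numerator = -0.31 − 0.0121 = -0.3221; denominator = 1 − 0.0121 = 0.9879
φ_{22} = -0.3221 / 0.9879 = -0.326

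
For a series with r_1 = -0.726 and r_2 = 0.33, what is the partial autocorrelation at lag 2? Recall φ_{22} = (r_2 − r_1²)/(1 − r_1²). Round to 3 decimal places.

-0.417

φ_{22} = (r_2 − r_1²) / (1 − r_1²)
r_1² = (-0.726)² = 0.527076
Numerator = 0.33 − 0.5271 = -0.1971; denominator = 1 − 0.5271 = 0.4729
φ_{22} = -0.1971 / 0.4729 = -0.417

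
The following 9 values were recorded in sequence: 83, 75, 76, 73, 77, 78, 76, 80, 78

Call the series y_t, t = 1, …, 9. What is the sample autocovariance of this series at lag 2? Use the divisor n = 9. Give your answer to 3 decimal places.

0.160

Mean ȳ = (83 + 75 + 76 + 73 + 77 + 78 + 76 + 80 + 78)/9 = 77.3333
Σ_{t=1}^{7}(y_t−ȳ)(y_{t+2}−ȳ) = 1.4444
γ_2 = 1.4444 / 9 = 0.160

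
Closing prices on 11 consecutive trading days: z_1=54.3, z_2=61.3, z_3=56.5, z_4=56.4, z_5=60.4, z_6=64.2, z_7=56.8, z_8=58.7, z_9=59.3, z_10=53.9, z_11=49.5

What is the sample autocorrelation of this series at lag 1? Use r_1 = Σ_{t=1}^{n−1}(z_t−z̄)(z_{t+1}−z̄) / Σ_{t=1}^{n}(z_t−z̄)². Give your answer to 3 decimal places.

0.132

Mean z̄ = (54.3 + 61.3 + 56.5 + 56.4 + 60.4 + 64.2 + 56.8 + 58.7 + 59.3 + 53.9 + 49.5)/11 = 57.3909
Numerator Σ_{t=1}^{10}(z_t−z̄)(z_{t+1}−z̄) = 21.4090
Denominator Σ(z_t−z̄)² = 162.1891
r_1 = 21.4090 / 162.1891 = 0.132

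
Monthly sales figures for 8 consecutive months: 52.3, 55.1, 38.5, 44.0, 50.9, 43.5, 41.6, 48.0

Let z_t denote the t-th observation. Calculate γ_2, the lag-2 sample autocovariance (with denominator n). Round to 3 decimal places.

-14.951

Mean z̄ = (52.3 + 55.1 + 38.5 + 44.0 + 50.9 + 43.5 + 41.6 + 48.0)/8 = 46.7375
Σ_{t=1}^{6}(z_t−z̄)(z_{t+2}−z̄) = -119.6116
γ_2 = -119.6116 / 8 = -14.951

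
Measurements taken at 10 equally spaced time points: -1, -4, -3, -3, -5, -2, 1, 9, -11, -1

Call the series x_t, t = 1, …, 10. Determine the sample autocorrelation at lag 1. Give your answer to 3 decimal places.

-0.311

Mean x̄ = (-1 − 4 − 3 − 3 − 5 − 2 + 1 + 9 − 11 − 1)/10 = -2.0000
Numerator Σ_{t=1}^{9}(x_t−x̄)(x_{t+1}−x̄) = -71.0000
Denominator Σ(x_t−x̄)² = 228.0000
r_1 = -71.0000 / 228.0000 = -0.311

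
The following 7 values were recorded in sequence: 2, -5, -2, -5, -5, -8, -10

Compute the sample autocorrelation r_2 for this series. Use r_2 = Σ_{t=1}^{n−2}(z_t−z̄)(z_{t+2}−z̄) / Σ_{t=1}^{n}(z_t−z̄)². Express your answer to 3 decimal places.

0.219

Mean z̄ = (2 − 5 − 2 − 5 − 5 − 8 − 10)/7 = -4.7143
Numerator Σ_{t=1}^{5}(z_t−z̄)(z_{t+2}−z̄) = 19.9796
Denominator Σ(z_t−z̄)² = 91.4286
r_2 = 19.9796 / 91.4286 = 0.219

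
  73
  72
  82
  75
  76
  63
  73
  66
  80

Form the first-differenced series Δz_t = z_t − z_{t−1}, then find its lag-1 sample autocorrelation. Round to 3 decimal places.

-0.597

First differences Δz: -1, 10, -7, 1, -13, 10, -7, 14
Mean of differences = 0.8750
Numerator Σ(Δz_t−Δz̄)(Δz_{t+1}−Δz̄) = -393.5156
Denominator Σ(Δz_t−Δz̄)² = 658.8750
r_1(Δz) = -393.5156 / 658.8750 = -0.597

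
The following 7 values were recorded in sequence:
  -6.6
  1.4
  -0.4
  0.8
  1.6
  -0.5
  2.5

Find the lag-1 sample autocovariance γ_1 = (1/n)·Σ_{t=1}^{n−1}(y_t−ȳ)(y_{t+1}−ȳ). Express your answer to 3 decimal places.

Mean ȳ = (-6.6 + 1.4 − 0.4 + 0.8 + 1.6 − 0.5 + 2.5)/7 = -0.1714
Deviations: -6.4286, 1.5714, -0.2286, 0.9714, 1.7714, -0.3286, 2.6714
Σ_{t=1}^{6}(y_t−ȳ)(y_{t+1}−ȳ) = -10.4222
γ_1 = -10.4222 / 7 = -1.489

-1.489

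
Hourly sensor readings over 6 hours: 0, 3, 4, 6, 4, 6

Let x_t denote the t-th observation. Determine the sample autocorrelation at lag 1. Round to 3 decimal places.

Mean x̄ = (0 + 3 + 4 + 6 + 4 + 6)/6 = 3.8333
Deviations from mean: -3.8333, -0.8333, 0.1667, 2.1667, 0.1667, 2.1667
Σ(x_t−x̄)(x_{t+1}−x̄) = (3.1944) + (-0.1389) + (0.3611) + (0.3611) + (0.3611) = 4.1389
Denominator Σ(x_t−x̄)² = 24.8333
r_1 = 4.1389 / 24.8333 = 0.167

0.167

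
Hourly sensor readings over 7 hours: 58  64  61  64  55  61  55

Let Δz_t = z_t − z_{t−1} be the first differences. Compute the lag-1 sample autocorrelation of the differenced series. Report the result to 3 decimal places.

First differences Δz: 6, -3, 3, -9, 6, -6
Mean of differences = -0.5000
Numerator Σ(Δz_t−Δz̄)(Δz_{t+1}−Δz̄) = -145.7500
Denominator Σ(Δz_t−Δz̄)² = 205.5000
r_1(Δz) = -145.7500 / 205.5000 = -0.709

-0.709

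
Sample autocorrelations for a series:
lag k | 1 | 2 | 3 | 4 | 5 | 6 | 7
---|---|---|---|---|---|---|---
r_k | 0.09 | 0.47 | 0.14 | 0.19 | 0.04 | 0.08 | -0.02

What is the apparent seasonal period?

The largest autocorrelation is r_2 = 0.47, with a weaker echo at lag 4 (0.19); the remaining lags stay at or below 0.14.
The dominant spike at lag 2 indicates a seasonal period of 2.

2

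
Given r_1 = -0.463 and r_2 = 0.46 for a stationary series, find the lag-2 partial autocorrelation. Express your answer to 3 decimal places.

0.313

φ_{22} = (r_2 − r_1²) / (1 − r_1²)
r_1² = (-0.463)² = 0.214369
Numerator = 0.46 − 0.2144 = 0.2456; denominator = 1 − 0.2144 = 0.7856
φ_{22} = 0.2456 / 0.7856 = 0.313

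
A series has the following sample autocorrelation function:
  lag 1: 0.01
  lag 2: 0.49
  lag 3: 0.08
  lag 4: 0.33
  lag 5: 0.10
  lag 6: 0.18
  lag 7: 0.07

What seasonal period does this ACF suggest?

2

The largest autocorrelation is r_2 = 0.49, with weaker echoes at lags 4 (0.33) and 6 (0.18); the remaining lags stay at or below 0.10.
The dominant spike at lag 2 indicates a seasonal period of 2.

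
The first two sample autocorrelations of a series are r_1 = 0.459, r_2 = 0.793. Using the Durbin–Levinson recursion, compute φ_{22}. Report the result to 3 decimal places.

0.738

φ_{22} = (r_2 − r_1²) / (1 − r_1²)
r_1² = (0.459)² = 0.210681
Numerator = 0.793 − 0.2107 = 0.5823; denominator = 1 − 0.2107 = 0.7893
φ_{22} = 0.5823 / 0.7893 = 0.738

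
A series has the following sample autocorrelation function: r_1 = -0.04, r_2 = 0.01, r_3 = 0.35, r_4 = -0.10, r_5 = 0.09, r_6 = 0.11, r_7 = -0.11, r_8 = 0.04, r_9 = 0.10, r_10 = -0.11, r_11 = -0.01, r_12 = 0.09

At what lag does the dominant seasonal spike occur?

The largest autocorrelation is r_3 = 0.35; the remaining lags stay at or below 0.11.
The dominant spike at lag 3 indicates a seasonal period of 3.

3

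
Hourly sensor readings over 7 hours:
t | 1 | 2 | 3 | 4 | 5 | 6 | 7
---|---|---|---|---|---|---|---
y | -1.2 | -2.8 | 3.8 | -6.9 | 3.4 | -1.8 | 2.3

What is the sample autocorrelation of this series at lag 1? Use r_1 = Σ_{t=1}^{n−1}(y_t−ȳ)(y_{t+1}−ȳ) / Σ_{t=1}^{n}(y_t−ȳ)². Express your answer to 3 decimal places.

Mean ȳ = (-1.2 − 2.8 + 3.8 − 6.9 + 3.4 − 1.8 + 2.3)/7 = -0.4571
Deviations from mean: -0.7429, -2.3429, 4.2571, -6.4429, 3.8571, -1.3429, 2.7571
Σ(y_t−ȳ)(y_{t+1}−ȳ) = (1.7404) + (-9.9739) + (-27.4282) + (-24.8510) + (-5.1796) + (-3.7024) = -69.3947
Denominator Σ(y_t−ȳ)² = 89.9571
r_1 = -69.3947 / 89.9571 = -0.771

-0.771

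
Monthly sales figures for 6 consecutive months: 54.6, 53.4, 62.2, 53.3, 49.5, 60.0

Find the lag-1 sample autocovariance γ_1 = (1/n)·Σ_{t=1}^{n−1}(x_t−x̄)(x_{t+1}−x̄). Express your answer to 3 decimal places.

-6.787

Mean x̄ = (54.6 + 53.4 + 62.2 + 53.3 + 49.5 + 60.0)/6 = 55.5000
Σ_{t=1}^{5}(x_t−x̄)(x_{t+1}−x̄) = -40.7200
γ_1 = -40.7200 / 6 = -6.787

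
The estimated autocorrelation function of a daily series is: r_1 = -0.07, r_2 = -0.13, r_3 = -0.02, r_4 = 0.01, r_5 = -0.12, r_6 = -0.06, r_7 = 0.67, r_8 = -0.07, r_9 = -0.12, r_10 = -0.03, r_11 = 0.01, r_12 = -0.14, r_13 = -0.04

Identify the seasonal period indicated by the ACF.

The largest autocorrelation is r_7 = 0.67; the remaining lags stay at or below 0.01.
The dominant spike at lag 7 indicates a seasonal period of 7.

7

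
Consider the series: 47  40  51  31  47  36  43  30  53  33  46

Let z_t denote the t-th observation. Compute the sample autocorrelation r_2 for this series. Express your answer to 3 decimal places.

0.638

Mean z̄ = (47 + 40 + 51 + 31 + 47 + 36 + 43 + 30 + 53 + 33 + 46)/11 = 41.5455
Numerator Σ_{t=1}^{9}(z_t−z̄)(z_{t+2}−z̄) = 416.2231
Denominator Σ(z_t−z̄)² = 652.7273
r_2 = 416.2231 / 652.7273 = 0.638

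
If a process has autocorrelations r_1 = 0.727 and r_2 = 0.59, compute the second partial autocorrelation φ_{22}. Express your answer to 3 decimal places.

φ_{22} = (r_2 − r_1²) / (1 − r_1²)
r_1² = (0.727)² = 0.528529
Numerator = 0.59 − 0.5285 = 0.0615; denominator = 1 − 0.5285 = 0.4715
φ_{22} = 0.0615 / 0.4715 = 0.130

0.130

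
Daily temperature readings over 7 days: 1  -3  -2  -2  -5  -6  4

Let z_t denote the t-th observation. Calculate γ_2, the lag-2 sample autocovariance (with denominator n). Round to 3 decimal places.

Mean z̄ = (1 − 3 − 2 − 2 − 5 − 6 + 4)/7 = -1.8571
Deviations: 2.8571, -1.1429, -0.1429, -0.1429, -3.1429, -4.1429, 5.8571
Σ_{t=1}^{5}(z_t−z̄)(z_{t+2}−z̄) = -17.6122
γ_2 = -17.6122 / 7 = -2.516

-2.516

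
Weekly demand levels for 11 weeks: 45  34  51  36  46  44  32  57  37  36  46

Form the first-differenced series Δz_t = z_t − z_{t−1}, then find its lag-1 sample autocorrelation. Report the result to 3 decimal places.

First differences Δz: -11, 17, -15, 10, -2, -12, 25, -20, -1, 10
Mean of differences = 0.1000
Numerator Σ(Δz_t−Δz̄)(Δz_{t+1}−Δz̄) = -1378.2100
Denominator Σ(Δz_t−Δz̄)² = 2008.9000
r_1(Δz) = -1378.2100 / 2008.9000 = -0.686

-0.686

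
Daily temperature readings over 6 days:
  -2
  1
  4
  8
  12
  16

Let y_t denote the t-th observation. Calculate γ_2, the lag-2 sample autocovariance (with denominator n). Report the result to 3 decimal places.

2.250

Mean ȳ = (-2 + 1 + 4 + 8 + 12 + 16)/6 = 6.5000
Deviations: -8.5000, -5.5000, -2.5000, 1.5000, 5.5000, 9.5000
Σ_{t=1}^{4}(y_t−ȳ)(y_{t+2}−ȳ) = 13.5000
γ_2 = 13.5000 / 6 = 2.250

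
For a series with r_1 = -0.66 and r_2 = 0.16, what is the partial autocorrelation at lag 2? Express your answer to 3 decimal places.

φ_{22} = (r_2 − r_1²) / (1 − r_1²)
r_1² = (-0.66)² = 0.4356
Numerator = 0.16 − 0.4356 = -0.2756; denominator = 1 − 0.4356 = 0.5644
φ_{22} = -0.2756 / 0.5644 = -0.488

-0.488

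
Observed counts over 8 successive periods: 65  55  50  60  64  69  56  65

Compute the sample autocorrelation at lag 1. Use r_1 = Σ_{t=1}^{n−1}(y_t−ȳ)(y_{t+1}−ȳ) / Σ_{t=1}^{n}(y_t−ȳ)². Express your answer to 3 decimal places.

0.027

Mean ȳ = (65 + 55 + 50 + 60 + 64 + 69 + 56 + 65)/8 = 60.5000
Deviations from mean: 4.5000, -5.5000, -10.5000, -0.5000, 3.5000, 8.5000, -4.5000, 4.5000
Numerator Σ_{t=1}^{7}(y_t−ȳ)(y_{t+1}−ȳ) = 7.7500
Denominator Σ(y_t−ȳ)² = 286.0000
r_1 = 7.7500 / 286.0000 = 0.027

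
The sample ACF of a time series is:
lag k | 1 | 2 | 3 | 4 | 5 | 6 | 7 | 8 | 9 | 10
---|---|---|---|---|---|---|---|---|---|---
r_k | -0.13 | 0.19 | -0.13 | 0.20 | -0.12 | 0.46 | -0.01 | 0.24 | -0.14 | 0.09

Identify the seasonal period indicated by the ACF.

The largest autocorrelation is r_6 = 0.46; the remaining lags stay at or below 0.24.
The dominant spike at lag 6 indicates a seasonal period of 6.

6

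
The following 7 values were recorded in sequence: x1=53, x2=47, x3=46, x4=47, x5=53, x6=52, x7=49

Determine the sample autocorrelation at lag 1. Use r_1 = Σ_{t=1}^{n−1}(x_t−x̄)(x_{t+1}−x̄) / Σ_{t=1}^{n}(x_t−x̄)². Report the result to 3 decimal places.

Mean x̄ = (53 + 47 + 46 + 47 + 53 + 52 + 49)/7 = 49.5714
Deviations from mean: 3.4286, -2.5714, -3.5714, -2.5714, 3.4286, 2.4286, -0.5714
Numerator Σ_{t=1}^{6}(x_t−x̄)(x_{t+1}−x̄) = 7.6735
Denominator Σ(x_t−x̄)² = 55.7143
r_1 = 7.6735 / 55.7143 = 0.138

0.138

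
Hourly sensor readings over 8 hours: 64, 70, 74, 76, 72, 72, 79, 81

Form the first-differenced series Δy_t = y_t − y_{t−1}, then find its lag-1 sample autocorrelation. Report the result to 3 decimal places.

0.122

First differences Δy: 6, 4, 2, -4, 0, 7, 2
Mean of differences = 2.4286
Numerator Σ(Δy_t−Δȳ)(Δy_{t+1}−Δȳ) = 10.2449
Denominator Σ(Δy_t−Δȳ)² = 83.7143
r_1(Δy) = 10.2449 / 83.7143 = 0.122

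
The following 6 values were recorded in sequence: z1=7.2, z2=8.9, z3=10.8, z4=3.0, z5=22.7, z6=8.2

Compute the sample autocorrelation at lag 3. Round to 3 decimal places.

0.019

Mean z̄ = (7.2 + 8.9 + 10.8 + 3.0 + 22.7 + 8.2)/6 = 10.1333
Σ(z_t−z̄)(z_{t+3}−z̄) = (20.9244) + (-15.4989) + (-1.2889) = 4.1367
Denominator Σ(z_t−z̄)² = 223.1133
r_3 = 4.1367 / 223.1133 = 0.019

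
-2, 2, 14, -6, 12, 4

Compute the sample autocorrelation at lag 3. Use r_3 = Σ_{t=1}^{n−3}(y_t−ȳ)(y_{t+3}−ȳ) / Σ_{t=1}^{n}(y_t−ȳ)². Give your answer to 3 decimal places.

0.145

Mean ȳ = (-2 + 2 + 14 − 6 + 12 + 4)/6 = 4.0000
Deviations from mean: -6.0000, -2.0000, 10.0000, -10.0000, 8.0000, 0.0000
Numerator Σ_{t=1}^{3}(y_t−ȳ)(y_{t+3}−ȳ) = 44.0000
Denominator Σ(y_t−ȳ)² = 304.0000
r_3 = 44.0000 / 304.0000 = 0.145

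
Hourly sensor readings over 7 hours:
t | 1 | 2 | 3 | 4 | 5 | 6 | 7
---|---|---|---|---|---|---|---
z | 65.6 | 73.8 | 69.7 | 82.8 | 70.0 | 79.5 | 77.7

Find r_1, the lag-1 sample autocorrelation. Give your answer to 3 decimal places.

-0.323

Mean z̄ = (65.6 + 73.8 + 69.7 + 82.8 + 70.0 + 79.5 + 77.7)/7 = 74.1571
Deviations from mean: -8.5571, -0.3571, -4.4571, 8.6429, -4.1571, 5.3429, 3.5429
Numerator Σ_{t=1}^{6}(z_t−z̄)(z_{t+1}−z̄) = -73.0861
Denominator Σ(z_t−z̄)² = 226.2971
r_1 = -73.0861 / 226.2971 = -0.323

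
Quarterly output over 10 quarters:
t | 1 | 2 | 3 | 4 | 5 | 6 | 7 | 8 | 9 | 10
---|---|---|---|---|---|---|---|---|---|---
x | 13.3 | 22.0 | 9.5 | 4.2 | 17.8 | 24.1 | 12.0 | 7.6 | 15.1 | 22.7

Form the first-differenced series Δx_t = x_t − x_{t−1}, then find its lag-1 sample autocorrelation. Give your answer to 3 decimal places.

-0.029

First differences Δx: 8.7, -12.5, -5.3, 13.6, 6.3, -12.1, -4.4, 7.5, 7.6
Mean of differences = 1.0444
Numerator Σ(Δx_t−Δx̄)(Δx_{t+1}−Δx̄) = -21.7742
Denominator Σ(Δx_t−Δx̄)² = 754.6422
r_1(Δx) = -21.7742 / 754.6422 = -0.029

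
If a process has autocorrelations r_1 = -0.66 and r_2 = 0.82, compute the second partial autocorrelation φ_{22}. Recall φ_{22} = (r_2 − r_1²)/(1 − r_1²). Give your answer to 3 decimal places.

0.681

φ_{22} = (r_2 − r_1²) / (1 − r_1²)
r_1² = (-0.66)² = 0.4356
Numerator = 0.82 − 0.4356 = 0.3844; denominator = 1 − 0.4356 = 0.5644
φ_{22} = 0.3844 / 0.5644 = 0.681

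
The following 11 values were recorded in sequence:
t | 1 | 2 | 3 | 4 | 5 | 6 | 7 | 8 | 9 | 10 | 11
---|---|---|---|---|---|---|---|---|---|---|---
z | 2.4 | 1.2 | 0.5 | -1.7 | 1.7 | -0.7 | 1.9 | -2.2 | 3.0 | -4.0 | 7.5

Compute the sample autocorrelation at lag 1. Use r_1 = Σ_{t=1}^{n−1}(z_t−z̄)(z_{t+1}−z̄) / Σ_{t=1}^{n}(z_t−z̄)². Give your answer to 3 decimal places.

-0.590

Mean z̄ = (2.4 + 1.2 + 0.5 − 1.7 + 1.7 − 0.7 + 1.9 − 2.2 + 3.0 − 4.0 + 7.5)/11 = 0.8727
Numerator Σ_{t=1}^{10}(z_t−z̄)(z_{t+1}−z̄) = -56.0598
Denominator Σ(z_t−z̄)² = 95.0418
r_1 = -56.0598 / 95.0418 = -0.590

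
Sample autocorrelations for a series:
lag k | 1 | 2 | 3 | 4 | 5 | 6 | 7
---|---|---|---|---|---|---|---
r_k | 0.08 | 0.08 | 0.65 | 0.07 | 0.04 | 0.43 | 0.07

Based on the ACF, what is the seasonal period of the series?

3

The largest autocorrelation is r_3 = 0.65, with a weaker echo at lag 6 (0.43); the remaining lags stay at or below 0.08.
The dominant spike at lag 3 indicates a seasonal period of 3.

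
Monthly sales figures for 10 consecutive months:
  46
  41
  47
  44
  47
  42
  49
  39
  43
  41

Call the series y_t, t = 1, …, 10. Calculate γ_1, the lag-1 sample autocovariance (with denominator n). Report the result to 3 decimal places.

Mean ȳ = (46 + 41 + 47 + 44 + 47 + 42 + 49 + 39 + 43 + 41)/10 = 43.9000
Σ_{t=1}^{9}(y_t−ȳ)(y_{t+1}−ȳ) = -48.0100
γ_1 = -48.0100 / 10 = -4.801

-4.801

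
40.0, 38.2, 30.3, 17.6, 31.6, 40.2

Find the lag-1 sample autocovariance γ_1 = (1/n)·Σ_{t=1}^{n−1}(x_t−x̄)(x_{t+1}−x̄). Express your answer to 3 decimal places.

Mean x̄ = (40.0 + 38.2 + 30.3 + 17.6 + 31.6 + 40.2)/6 = 32.9833
Deviations: 7.0167, 5.2167, -2.6833, -15.3833, -1.3833, 7.2167
Σ_{t=1}^{5}(x_t−x̄)(x_{t+1}−x̄) = 75.1814
γ_1 = 75.1814 / 6 = 12.530

12.530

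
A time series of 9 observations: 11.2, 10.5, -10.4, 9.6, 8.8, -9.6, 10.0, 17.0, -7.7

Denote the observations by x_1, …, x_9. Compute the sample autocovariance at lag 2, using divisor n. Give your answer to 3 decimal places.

-47.407

Mean x̄ = (11.2 + 10.5 − 10.4 + 9.6 + 8.8 − 9.6 + 10.0 + 17.0 − 7.7)/9 = 4.3778
Σ_{t=1}^{7}(x_t−x̄)(x_{t+2}−x̄) = -426.6632
γ_2 = -426.6632 / 9 = -47.407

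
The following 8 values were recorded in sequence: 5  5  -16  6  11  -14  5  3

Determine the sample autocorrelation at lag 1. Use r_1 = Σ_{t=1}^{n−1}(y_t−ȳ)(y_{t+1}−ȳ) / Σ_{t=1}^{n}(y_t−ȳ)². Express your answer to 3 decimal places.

-0.424

Mean ȳ = (5 + 5 − 16 + 6 + 11 − 14 + 5 + 3)/8 = 0.6250
Deviations from mean: 4.3750, 4.3750, -16.6250, 5.3750, 10.3750, -14.6250, 4.3750, 2.3750
Numerator Σ_{t=1}^{7}(y_t−ȳ)(y_{t+1}−ȳ) = -292.5156
Denominator Σ(y_t−ȳ)² = 689.8750
r_1 = -292.5156 / 689.8750 = -0.424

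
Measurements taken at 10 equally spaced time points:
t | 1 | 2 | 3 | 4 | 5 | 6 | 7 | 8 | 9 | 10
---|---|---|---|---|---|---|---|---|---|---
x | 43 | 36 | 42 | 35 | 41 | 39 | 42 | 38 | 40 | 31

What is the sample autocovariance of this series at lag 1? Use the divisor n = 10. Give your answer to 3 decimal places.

Mean x̄ = (43 + 36 + 42 + 35 + 41 + 39 + 42 + 38 + 40 + 31)/10 = 38.7000
Σ_{t=1}^{9}(x_t−x̄)(x_{t+1}−x̄) = -52.7900
γ_1 = -52.7900 / 10 = -5.279

-5.279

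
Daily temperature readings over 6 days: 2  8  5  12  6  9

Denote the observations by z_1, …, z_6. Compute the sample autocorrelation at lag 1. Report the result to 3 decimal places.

Mean z̄ = (2 + 8 + 5 + 12 + 6 + 9)/6 = 7.0000
Deviations from mean: -5.0000, 1.0000, -2.0000, 5.0000, -1.0000, 2.0000
Σ(z_t−z̄)(z_{t+1}−z̄) = (-5.0000) + (-2.0000) + (-10.0000) + (-5.0000) + (-2.0000) = -24.0000
Denominator Σ(z_t−z̄)² = 60.0000
r_1 = -24.0000 / 60.0000 = -0.400

-0.400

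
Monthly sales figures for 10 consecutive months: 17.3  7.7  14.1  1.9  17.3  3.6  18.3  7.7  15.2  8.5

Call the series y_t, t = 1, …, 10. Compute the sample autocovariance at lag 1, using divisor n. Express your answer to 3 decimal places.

Mean ȳ = (17.3 + 7.7 + 14.1 + 1.9 + 17.3 + 3.6 + 18.3 + 7.7 + 15.2 + 8.5)/10 = 11.1600
Σ_{t=1}^{9}(y_t−ȳ)(y_{t+1}−ȳ) = -265.3236
γ_1 = -265.3236 / 10 = -26.532

-26.532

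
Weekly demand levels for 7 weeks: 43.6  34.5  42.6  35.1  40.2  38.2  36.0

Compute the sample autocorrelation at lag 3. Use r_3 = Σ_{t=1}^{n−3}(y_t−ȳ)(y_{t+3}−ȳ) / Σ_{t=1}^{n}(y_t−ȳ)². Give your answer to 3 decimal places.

-0.208

Mean ȳ = (43.6 + 34.5 + 42.6 + 35.1 + 40.2 + 38.2 + 36.0)/7 = 38.6000
Deviations from mean: 5.0000, -4.1000, 4.0000, -3.5000, 1.6000, -0.4000, -2.6000
Σ(y_t−ȳ)(y_{t+3}−ȳ) = (-17.5000) + (-6.5600) + (-1.6000) + (9.1000) = -16.5600
Denominator Σ(y_t−ȳ)² = 79.5400
r_3 = -16.5600 / 79.5400 = -0.208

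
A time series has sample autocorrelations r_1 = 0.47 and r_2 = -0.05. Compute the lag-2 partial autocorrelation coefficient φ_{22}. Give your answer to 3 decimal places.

-0.348

φ_{22} = (r_2 − r_1²) / (1 − r_1²)
r_1² = (0.47)² = 0.2209
Numerator = -0.05 − 0.2209 = -0.2709; denominator = 1 − 0.2209 = 0.7791
φ_{22} = -0.2709 / 0.7791 = -0.348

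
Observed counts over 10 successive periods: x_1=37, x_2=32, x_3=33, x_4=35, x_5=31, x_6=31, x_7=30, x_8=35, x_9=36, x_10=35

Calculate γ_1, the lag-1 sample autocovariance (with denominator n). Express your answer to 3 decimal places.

Mean x̄ = (37 + 32 + 33 + 35 + 31 + 31 + 30 + 35 + 36 + 35)/10 = 33.5000
Σ_{t=1}^{9}(x_t−x̄)(x_{t+1}−x̄) = 8.2500
γ_1 = 8.2500 / 10 = 0.825

0.825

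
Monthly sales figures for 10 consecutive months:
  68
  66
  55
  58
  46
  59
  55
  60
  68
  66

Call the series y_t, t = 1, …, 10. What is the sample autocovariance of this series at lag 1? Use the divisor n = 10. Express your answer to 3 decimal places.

Mean ȳ = (68 + 66 + 55 + 58 + 46 + 59 + 55 + 60 + 68 + 66)/10 = 60.1000
Σ_{t=1}^{9}(y_t−ȳ)(y_{t+1}−ȳ) = 124.2900
γ_1 = 124.2900 / 10 = 12.429

12.429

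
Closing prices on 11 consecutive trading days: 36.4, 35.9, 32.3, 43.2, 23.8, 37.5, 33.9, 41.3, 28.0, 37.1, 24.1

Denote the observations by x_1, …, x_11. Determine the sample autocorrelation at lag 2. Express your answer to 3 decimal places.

Mean x̄ = (36.4 + 35.9 + 32.3 + 43.2 + 23.8 + 37.5 + 33.9 + 41.3 + 28.0 + 37.1 + 24.1)/11 = 33.9545
Numerator Σ_{t=1}^{9}(x_t−x̄)(x_{t+2}−x̄) = 172.2268
Denominator Σ(x_t−x̄)² = 410.0873
r_2 = 172.2268 / 410.0873 = 0.420

0.420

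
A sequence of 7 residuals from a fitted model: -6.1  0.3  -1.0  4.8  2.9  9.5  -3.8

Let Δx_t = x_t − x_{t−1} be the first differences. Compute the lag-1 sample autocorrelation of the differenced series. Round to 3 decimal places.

First differences Δx: 6.4, -1.3, 5.8, -1.9, 6.6, -13.3
Mean of differences = 0.3833
Numerator Σ(Δx_t−Δx̄)(Δx_{t+1}−Δx̄) = -130.8736
Denominator Σ(Δx_t−Δx̄)² = 299.4683
r_1(Δx) = -130.8736 / 299.4683 = -0.437

-0.437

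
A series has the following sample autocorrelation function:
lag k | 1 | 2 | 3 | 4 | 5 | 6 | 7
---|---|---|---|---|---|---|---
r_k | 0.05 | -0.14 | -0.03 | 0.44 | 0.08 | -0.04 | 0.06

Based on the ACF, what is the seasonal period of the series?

The largest autocorrelation is r_4 = 0.44; the remaining lags stay at or below 0.08.
The dominant spike at lag 4 indicates a seasonal period of 4.

4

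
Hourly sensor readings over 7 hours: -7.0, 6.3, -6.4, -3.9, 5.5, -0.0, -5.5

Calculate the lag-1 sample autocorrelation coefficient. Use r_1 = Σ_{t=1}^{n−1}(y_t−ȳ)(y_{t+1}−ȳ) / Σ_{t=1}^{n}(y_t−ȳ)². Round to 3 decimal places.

-0.431

Mean ȳ = (-7.0 + 6.3 − 6.4 − 3.9 + 5.5 − 0.0 − 5.5)/7 = -1.5714
Deviations from mean: -5.4286, 7.8714, -4.8286, -2.3286, 7.0714, 1.5714, -3.9286
Numerator Σ_{t=1}^{6}(y_t−ȳ)(y_{t+1}−ȳ) = -81.0222
Denominator Σ(y_t−ȳ)² = 188.0743
r_1 = -81.0222 / 188.0743 = -0.431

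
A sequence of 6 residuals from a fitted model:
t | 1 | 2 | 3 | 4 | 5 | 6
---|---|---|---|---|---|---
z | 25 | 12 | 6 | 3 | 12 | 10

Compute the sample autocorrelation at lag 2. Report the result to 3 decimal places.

-0.247

Mean z̄ = (25 + 12 + 6 + 3 + 12 + 10)/6 = 11.3333
Deviations from mean: 13.6667, 0.6667, -5.3333, -8.3333, 0.6667, -1.3333
Σ(z_t−z̄)(z_{t+2}−z̄) = (-72.8889) + (-5.5556) + (-3.5556) + (11.1111) = -70.8889
Denominator Σ(z_t−z̄)² = 287.3333
r_2 = -70.8889 / 287.3333 = -0.247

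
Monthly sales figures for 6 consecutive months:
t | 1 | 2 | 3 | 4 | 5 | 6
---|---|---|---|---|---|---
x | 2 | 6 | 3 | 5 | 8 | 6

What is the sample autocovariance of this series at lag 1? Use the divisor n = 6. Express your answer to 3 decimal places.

Mean x̄ = (2 + 6 + 3 + 5 + 8 + 6)/6 = 5.0000
Σ_{t=1}^{5}(x_t−x̄)(x_{t+1}−x̄) = -2.0000
γ_1 = -2.0000 / 6 = -0.333

-0.333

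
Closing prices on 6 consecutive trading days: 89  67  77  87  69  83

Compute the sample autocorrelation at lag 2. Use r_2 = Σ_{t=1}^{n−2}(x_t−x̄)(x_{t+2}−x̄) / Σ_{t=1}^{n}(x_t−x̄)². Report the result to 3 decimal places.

Mean x̄ = (89 + 67 + 77 + 87 + 69 + 83)/6 = 78.6667
Deviations from mean: 10.3333, -11.6667, -1.6667, 8.3333, -9.6667, 4.3333
Σ(x_t−x̄)(x_{t+2}−x̄) = (-17.2222) + (-97.2222) + (16.1111) + (36.1111) = -62.2222
Denominator Σ(x_t−x̄)² = 427.3333
r_2 = -62.2222 / 427.3333 = -0.146

-0.146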